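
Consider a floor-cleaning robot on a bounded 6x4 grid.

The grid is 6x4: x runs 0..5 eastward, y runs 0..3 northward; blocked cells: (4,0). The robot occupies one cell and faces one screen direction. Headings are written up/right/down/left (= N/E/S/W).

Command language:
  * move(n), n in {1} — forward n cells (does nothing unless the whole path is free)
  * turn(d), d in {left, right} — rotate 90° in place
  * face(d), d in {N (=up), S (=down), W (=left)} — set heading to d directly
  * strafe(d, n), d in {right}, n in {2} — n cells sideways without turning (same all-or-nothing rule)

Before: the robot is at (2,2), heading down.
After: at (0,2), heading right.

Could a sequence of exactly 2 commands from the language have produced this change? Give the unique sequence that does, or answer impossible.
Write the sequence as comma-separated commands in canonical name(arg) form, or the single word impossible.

strafe(right, 2), turn(left)

key: position moved to (0,2) AND the heading swung to E — translation plus rotation needed
initial: at (2,2), heading down
step 1 (strafe(right, 2)): at (0,2), heading down
step 2 (turn(left)): at (0,2), heading right
no other 2-command option fits: unique.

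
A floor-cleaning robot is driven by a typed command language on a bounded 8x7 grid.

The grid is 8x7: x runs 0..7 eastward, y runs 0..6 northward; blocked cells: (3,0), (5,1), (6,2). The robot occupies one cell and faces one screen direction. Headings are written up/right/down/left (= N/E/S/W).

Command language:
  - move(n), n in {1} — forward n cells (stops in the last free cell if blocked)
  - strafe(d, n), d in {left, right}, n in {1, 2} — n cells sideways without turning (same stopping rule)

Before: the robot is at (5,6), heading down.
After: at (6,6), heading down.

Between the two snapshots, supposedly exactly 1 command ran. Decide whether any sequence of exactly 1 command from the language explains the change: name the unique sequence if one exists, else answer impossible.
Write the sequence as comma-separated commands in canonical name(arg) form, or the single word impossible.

strafe(left, 1)

key: heading stays S — the single command does not turn
t0: at (5,6), heading down
step 1 (strafe(left, 1)): at (6,6), heading down
all 5 alternatives checked — unique.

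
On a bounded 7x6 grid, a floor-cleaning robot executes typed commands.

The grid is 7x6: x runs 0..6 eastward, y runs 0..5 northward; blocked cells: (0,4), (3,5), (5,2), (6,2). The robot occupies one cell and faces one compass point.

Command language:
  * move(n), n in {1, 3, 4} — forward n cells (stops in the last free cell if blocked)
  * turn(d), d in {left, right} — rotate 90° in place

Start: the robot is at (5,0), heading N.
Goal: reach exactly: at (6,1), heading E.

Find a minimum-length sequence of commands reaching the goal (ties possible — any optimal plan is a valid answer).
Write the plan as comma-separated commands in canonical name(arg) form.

t0: at (5,0), heading N
t=1 move(4) ⇒ at (5,1), heading N
t=2 turn(right) ⇒ at (5,1), heading E
t=3 move(4) ⇒ at (6,1), heading E
minimal: 3 command(s), checked below 3.

move(4), turn(right), move(4)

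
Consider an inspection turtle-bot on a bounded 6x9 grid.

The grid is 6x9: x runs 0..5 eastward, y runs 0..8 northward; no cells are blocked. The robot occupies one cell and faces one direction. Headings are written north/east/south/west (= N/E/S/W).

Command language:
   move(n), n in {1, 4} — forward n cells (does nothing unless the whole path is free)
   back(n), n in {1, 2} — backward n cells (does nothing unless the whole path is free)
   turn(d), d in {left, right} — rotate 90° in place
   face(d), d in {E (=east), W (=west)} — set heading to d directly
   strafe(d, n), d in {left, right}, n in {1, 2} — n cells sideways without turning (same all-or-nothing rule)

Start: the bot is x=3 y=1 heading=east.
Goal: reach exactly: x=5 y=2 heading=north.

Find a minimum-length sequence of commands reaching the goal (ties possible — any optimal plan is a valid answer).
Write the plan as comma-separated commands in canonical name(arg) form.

strafe(left, 1), turn(left), strafe(right, 2)

t0: x=3 y=1 heading=east
1. strafe(left, 1) → x=3 y=2 heading=east
2. turn(left) → x=3 y=2 heading=north
3. strafe(right, 2) → x=5 y=2 heading=north
shorter routes all fall short; 3 is best.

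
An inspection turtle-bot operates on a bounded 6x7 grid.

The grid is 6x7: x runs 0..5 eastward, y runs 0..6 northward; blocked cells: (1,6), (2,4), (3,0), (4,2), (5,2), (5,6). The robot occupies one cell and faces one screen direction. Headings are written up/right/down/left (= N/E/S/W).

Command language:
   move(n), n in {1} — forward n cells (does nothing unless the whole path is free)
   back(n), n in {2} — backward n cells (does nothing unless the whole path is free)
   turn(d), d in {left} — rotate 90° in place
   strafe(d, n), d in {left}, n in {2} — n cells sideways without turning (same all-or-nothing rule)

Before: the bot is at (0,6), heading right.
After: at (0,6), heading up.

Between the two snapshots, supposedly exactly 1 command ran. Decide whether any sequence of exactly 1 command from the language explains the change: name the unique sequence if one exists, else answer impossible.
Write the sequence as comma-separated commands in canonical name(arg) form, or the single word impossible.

key: parked at (0,6) the whole time — nothing moves the robot
from: at (0,6), heading right
step 1 (turn(left)): at (0,6), heading up
all 4 alternatives checked — unique.

turn(left)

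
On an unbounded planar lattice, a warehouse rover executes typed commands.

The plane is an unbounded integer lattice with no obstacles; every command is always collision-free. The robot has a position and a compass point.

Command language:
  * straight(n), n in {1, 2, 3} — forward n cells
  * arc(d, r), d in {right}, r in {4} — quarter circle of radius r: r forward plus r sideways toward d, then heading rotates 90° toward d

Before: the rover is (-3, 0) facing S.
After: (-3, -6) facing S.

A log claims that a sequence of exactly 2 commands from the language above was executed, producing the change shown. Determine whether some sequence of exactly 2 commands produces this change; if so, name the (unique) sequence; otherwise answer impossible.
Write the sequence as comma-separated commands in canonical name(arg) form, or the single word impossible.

straight(3), straight(3)

key: still facing S at the end — nothing in the sequence rotates
initial: (-3, 0) facing S
step 1 (straight(3)): (-3, -3) facing S
step 2 (straight(3)): (-3, -6) facing S
all 16 alternatives checked — unique.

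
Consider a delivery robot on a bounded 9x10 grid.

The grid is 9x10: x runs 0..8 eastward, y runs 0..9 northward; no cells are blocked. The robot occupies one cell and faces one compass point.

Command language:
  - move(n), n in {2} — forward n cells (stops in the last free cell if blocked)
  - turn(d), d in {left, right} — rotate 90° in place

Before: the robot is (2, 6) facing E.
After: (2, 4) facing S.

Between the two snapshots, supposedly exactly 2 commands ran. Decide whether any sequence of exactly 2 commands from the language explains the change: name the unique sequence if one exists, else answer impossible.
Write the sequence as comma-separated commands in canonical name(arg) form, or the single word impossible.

key: running move(2) before turn(right) would end elsewhere — order is forced
from: (2, 6) facing E
1. turn(right) → (2, 6) facing S
2. move(2) → (2, 4) facing S
uniquely the one of 9 2-step routes that fits.

turn(right), move(2)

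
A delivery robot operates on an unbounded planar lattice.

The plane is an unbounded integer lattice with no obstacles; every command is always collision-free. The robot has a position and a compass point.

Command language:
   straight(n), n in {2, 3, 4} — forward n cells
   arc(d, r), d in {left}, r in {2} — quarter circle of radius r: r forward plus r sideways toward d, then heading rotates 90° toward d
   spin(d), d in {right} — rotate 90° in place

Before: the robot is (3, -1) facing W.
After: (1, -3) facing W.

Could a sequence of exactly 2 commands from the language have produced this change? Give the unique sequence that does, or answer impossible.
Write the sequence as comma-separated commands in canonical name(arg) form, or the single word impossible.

arc(left, 2), spin(right)

key: still facing W at the end — net rotation zero over 2 steps
begin: (3, -1) facing W
step 1 (arc(left, 2)): (1, -3) facing S
step 2 (spin(right)): (1, -3) facing W
no rival 2-sequence matches.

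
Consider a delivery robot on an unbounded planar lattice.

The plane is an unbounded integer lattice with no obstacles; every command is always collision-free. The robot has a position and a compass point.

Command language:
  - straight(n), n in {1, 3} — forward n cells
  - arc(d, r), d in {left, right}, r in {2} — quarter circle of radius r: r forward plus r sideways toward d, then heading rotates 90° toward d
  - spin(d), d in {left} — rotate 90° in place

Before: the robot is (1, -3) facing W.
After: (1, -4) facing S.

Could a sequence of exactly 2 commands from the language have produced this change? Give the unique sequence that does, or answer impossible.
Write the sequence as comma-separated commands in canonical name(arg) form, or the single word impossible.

key: running straight(1) before spin(left) would end elsewhere — order is forced
from: (1, -3) facing W
step 1 (spin(left)): (1, -3) facing S
step 2 (straight(1)): (1, -4) facing S
no other 2-command option fits: unique.

spin(left), straight(1)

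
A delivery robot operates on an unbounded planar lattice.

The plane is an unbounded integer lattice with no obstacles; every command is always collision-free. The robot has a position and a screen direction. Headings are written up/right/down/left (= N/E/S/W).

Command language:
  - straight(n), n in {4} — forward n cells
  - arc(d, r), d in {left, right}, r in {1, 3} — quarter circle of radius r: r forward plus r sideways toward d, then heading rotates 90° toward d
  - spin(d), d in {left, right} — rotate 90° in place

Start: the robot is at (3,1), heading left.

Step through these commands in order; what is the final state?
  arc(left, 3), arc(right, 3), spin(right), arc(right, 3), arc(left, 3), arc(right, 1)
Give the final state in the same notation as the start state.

at (4,2), heading right

from: at (3,1), heading left
[1] after arc(left, 3): at (0,-2), heading down
[2] after arc(right, 3): at (-3,-5), heading left
[3] after spin(right): at (-3,-5), heading up
[4] after arc(right, 3): at (0,-2), heading right
[5] after arc(left, 3): at (3,1), heading up
[6] after arc(right, 1): at (4,2), heading right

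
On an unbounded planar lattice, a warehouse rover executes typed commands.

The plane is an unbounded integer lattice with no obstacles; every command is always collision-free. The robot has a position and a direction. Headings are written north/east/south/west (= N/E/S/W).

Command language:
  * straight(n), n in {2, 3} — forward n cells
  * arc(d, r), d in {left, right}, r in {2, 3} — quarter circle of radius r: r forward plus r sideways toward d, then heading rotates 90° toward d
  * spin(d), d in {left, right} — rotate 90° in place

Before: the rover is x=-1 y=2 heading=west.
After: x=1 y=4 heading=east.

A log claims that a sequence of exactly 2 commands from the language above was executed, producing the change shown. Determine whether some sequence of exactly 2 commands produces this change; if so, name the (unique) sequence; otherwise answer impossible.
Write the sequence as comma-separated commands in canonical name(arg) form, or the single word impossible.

spin(right), arc(right, 2)

key: order matters: swapping spin(right) and arc(right, 2) lands elsewhere
start: x=-1 y=2 heading=west
t=1 spin(right) ⇒ x=-1 y=2 heading=north
t=2 arc(right, 2) ⇒ x=1 y=4 heading=east
no other 2-command option fits: unique.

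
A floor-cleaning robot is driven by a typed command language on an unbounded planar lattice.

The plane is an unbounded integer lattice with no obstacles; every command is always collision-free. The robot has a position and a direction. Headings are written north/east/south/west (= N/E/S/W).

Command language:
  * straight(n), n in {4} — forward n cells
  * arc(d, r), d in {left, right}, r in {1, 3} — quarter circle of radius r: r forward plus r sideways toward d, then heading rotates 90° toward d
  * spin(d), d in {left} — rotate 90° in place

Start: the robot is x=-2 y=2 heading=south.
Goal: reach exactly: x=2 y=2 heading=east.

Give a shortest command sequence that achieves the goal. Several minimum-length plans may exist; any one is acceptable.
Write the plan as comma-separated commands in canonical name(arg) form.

spin(left), straight(4)

t0: x=-2 y=2 heading=south
[1] after spin(left): x=-2 y=2 heading=east
[2] after straight(4): x=2 y=2 heading=east
shorter routes all fall short; 2 is best.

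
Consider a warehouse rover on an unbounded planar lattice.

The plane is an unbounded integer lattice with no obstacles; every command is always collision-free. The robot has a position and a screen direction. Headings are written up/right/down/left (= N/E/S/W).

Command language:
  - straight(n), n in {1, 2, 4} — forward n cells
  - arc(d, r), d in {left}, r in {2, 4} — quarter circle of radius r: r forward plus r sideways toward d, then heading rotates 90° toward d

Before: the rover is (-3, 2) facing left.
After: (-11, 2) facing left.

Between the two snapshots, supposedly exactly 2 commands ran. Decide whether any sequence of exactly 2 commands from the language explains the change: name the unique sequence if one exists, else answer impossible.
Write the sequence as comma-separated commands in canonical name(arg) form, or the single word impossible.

key: still facing W at the end — nothing in the sequence rotates
start: (-3, 2) facing left
step 1 (straight(4)): (-7, 2) facing left
step 2 (straight(4)): (-11, 2) facing left
all 25 alternatives checked — unique.

straight(4), straight(4)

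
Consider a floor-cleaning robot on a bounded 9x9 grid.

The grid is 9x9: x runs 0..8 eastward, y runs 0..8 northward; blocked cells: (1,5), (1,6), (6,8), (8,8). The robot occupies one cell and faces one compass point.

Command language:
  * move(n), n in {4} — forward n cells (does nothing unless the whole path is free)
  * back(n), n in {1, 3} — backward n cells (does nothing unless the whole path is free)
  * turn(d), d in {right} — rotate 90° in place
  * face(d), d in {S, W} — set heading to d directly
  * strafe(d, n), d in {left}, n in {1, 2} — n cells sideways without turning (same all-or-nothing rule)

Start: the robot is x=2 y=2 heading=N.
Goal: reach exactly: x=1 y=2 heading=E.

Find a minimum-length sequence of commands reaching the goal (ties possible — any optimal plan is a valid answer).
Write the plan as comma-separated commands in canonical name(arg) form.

strafe(left, 1), turn(right)

t0: x=2 y=2 heading=N
[1] after strafe(left, 1): x=1 y=2 heading=N
[2] after turn(right): x=1 y=2 heading=E
shorter routes all fall short; 2 is best.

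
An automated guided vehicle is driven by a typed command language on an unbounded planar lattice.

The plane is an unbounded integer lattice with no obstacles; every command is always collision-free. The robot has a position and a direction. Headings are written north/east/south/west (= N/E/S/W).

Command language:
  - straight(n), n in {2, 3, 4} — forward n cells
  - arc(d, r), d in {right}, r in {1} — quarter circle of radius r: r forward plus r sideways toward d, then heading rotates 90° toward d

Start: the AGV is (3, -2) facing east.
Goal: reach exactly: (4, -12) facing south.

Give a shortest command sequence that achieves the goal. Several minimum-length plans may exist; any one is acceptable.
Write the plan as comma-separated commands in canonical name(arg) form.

arc(right, 1), straight(2), straight(4), straight(3)

initial: (3, -2) facing east
step 1 (arc(right, 1)): (4, -3) facing south
step 2 (straight(2)): (4, -5) facing south
step 3 (straight(4)): (4, -9) facing south
step 4 (straight(3)): (4, -12) facing south
no 3-step plan works, so 4 is optimal.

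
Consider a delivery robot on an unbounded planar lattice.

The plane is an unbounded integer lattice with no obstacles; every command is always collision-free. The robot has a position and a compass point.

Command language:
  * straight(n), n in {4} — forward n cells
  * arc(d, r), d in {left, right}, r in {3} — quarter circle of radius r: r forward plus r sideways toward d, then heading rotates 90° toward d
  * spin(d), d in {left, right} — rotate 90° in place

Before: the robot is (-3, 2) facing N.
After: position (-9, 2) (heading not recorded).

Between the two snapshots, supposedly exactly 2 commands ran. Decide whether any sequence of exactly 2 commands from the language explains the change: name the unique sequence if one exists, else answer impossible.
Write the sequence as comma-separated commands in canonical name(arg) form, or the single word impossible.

arc(left, 3), arc(left, 3)

t0: (-3, 2) facing N
1. arc(left, 3) → (-6, 5) facing W
2. arc(left, 3) → (-9, 2) facing S
all 25 alternatives checked — unique.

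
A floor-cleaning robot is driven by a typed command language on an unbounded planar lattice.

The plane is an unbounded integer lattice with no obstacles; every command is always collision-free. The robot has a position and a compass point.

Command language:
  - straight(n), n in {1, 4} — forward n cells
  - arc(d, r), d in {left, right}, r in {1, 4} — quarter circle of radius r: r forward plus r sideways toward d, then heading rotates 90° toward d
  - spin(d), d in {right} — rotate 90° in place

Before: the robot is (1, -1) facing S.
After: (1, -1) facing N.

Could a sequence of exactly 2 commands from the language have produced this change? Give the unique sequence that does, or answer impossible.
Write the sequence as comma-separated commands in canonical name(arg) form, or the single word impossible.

key: (1,-1) unmoved — no command in the sequence translates
begin: (1, -1) facing S
1. spin(right) → (1, -1) facing W
2. spin(right) → (1, -1) facing N
no other 2-command option fits: unique.

spin(right), spin(right)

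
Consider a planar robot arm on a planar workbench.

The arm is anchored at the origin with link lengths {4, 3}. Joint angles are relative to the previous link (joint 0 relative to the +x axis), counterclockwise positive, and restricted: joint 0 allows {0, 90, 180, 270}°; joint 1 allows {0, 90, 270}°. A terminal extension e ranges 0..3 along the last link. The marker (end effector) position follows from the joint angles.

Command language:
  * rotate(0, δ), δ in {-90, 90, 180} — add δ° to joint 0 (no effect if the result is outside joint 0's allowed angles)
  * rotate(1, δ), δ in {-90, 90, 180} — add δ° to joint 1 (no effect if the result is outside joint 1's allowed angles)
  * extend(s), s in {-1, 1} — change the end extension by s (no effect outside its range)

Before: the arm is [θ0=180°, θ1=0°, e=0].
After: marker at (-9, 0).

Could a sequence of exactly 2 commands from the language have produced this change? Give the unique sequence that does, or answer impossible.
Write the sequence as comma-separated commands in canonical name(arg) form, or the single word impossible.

begin: [θ0=180°, θ1=0°, e=0]
t=1 extend(1) ⇒ [θ0=180°, θ1=0°, e=1]
t=2 extend(1) ⇒ [θ0=180°, θ1=0°, e=2]
no rival 2-sequence matches.

extend(1), extend(1)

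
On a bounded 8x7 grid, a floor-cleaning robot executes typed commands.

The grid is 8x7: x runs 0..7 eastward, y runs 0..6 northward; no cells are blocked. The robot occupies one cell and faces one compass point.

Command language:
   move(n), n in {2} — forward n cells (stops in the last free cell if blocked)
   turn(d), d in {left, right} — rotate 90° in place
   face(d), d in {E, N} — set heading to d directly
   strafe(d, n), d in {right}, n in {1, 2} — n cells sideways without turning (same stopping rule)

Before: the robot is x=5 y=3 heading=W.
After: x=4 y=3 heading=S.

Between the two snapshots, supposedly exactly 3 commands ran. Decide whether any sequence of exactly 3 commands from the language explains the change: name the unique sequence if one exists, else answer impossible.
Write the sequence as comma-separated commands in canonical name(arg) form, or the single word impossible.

face(E), turn(right), strafe(right, 1)

key: running strafe(right, 1) before face(E) would end elsewhere — order is forced
t0: x=5 y=3 heading=W
step 1 (face(E)): x=5 y=3 heading=E
step 2 (turn(right)): x=5 y=3 heading=S
step 3 (strafe(right, 1)): x=4 y=3 heading=S
no rival 3-sequence matches.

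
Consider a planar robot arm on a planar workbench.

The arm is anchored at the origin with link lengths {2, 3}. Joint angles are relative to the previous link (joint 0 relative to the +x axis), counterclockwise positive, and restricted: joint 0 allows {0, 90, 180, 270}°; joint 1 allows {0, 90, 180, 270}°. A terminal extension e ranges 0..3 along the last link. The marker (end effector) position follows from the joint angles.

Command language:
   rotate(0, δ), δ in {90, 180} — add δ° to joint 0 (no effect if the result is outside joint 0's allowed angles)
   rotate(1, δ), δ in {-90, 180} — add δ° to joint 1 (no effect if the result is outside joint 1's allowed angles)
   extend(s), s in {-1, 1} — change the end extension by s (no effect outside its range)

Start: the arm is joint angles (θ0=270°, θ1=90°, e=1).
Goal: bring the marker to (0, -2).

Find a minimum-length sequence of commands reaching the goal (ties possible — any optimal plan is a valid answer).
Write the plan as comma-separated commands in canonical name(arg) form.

rotate(0, 180), rotate(1, 180), rotate(1, -90)

from: joint angles (θ0=270°, θ1=90°, e=1)
[1] after rotate(0, 180): joint angles (θ0=90°, θ1=90°, e=1)
[2] after rotate(1, 180): joint angles (θ0=90°, θ1=270°, e=1)
[3] after rotate(1, -90): joint angles (θ0=90°, θ1=180°, e=1)
no 2-step plan works, so 3 is optimal.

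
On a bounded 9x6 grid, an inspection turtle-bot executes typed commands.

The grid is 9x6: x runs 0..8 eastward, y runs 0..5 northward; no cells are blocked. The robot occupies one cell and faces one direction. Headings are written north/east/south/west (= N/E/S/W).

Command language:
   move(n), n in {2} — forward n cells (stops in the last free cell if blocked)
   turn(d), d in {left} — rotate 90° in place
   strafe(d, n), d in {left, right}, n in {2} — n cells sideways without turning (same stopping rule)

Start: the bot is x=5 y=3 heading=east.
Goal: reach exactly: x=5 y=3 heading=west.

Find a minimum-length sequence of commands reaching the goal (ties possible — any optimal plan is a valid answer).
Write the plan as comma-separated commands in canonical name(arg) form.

turn(left), turn(left)

start: x=5 y=3 heading=east
[1] after turn(left): x=5 y=3 heading=north
[2] after turn(left): x=5 y=3 heading=west
shorter routes all fall short; 2 is best.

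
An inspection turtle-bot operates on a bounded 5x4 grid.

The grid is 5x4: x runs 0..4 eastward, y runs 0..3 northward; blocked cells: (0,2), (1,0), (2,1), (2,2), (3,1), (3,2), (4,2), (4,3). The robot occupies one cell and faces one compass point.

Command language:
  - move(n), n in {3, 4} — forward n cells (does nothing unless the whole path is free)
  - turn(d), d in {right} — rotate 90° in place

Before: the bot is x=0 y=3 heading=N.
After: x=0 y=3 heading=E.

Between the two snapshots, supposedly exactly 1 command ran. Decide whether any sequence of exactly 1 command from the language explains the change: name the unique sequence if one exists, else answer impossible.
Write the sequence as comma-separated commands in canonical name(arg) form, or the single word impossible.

key: (0,3) unchanged — the single command moves nothing
from: x=0 y=3 heading=N
1. turn(right) → x=0 y=3 heading=E
uniquely the one of 3 1-step routes that fits.

turn(right)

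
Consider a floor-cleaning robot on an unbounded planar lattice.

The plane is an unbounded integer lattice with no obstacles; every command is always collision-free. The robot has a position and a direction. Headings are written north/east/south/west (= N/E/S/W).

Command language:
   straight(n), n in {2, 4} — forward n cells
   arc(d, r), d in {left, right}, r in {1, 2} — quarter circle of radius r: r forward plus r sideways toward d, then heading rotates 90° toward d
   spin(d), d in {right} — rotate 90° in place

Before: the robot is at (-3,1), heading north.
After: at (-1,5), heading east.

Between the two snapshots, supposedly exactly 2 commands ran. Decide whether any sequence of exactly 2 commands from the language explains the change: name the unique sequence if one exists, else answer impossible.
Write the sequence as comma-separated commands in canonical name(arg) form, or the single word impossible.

key: cell and facing (now E) both changed — the 2 commands mix motion and turning
start: at (-3,1), heading north
1. straight(2) → at (-3,3), heading north
2. arc(right, 2) → at (-1,5), heading east
no rival 2-sequence matches.

straight(2), arc(right, 2)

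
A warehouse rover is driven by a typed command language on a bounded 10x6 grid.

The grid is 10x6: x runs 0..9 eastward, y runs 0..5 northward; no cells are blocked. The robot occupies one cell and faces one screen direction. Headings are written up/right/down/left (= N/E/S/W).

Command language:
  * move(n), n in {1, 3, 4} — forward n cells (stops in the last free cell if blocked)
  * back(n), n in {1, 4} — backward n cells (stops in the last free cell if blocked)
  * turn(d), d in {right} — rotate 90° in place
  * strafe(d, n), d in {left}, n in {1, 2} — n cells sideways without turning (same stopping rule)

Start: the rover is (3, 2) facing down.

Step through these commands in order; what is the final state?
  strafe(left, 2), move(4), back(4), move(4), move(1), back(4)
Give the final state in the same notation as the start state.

t0: (3, 2) facing down
[1] after strafe(left, 2): (5, 2) facing down
[2] after move(4): (5, 0) facing down
[3] after back(4): (5, 4) facing down
[4] after move(4): (5, 0) facing down
[5] after move(1): (5, 0) facing down
[6] after back(4): (5, 4) facing down

(5, 4) facing down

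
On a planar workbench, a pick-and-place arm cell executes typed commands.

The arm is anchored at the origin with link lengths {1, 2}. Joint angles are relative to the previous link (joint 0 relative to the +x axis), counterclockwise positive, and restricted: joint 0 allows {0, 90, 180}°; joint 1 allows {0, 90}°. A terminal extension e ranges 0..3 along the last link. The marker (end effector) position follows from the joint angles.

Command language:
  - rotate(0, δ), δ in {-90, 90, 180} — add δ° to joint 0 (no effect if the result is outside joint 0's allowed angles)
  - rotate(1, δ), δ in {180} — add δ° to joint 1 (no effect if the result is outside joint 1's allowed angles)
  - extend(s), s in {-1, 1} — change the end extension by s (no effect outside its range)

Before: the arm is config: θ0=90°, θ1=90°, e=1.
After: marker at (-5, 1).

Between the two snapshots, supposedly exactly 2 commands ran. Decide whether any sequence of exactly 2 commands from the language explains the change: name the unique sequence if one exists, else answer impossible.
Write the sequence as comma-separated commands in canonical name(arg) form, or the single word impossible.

initial: config: θ0=90°, θ1=90°, e=1
[1] after extend(1): config: θ0=90°, θ1=90°, e=2
[2] after extend(1): config: θ0=90°, θ1=90°, e=3
all 36 alternatives checked — unique.

extend(1), extend(1)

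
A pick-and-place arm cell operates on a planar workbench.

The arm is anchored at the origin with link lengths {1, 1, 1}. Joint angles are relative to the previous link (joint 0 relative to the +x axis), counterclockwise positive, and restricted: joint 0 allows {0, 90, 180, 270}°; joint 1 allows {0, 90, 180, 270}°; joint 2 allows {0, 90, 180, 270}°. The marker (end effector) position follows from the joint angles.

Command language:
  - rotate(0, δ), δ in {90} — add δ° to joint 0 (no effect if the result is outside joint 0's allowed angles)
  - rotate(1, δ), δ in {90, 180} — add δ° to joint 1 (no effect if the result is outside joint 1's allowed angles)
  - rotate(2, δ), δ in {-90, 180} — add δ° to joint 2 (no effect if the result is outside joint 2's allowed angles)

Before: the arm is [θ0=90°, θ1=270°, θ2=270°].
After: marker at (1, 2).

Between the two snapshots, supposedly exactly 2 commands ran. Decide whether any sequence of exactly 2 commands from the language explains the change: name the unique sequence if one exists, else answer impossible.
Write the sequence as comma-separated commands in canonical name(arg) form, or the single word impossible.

t0: [θ0=90°, θ1=270°, θ2=270°]
1. rotate(2, -90) → [θ0=90°, θ1=270°, θ2=180°]
2. rotate(2, -90) → [θ0=90°, θ1=270°, θ2=90°]
no rival 2-sequence matches.

rotate(2, -90), rotate(2, -90)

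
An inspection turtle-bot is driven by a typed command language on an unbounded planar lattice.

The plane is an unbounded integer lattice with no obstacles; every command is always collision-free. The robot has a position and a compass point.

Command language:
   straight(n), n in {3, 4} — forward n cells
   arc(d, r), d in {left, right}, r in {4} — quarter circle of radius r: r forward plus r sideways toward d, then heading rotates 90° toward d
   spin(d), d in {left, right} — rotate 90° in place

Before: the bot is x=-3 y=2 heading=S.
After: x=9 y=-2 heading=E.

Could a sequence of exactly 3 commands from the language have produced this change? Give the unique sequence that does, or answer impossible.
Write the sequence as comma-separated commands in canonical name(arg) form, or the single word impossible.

arc(left, 4), straight(4), straight(4)

key: order matters: swapping arc(left, 4) and straight(4) lands elsewhere
start: x=-3 y=2 heading=S
[1] after arc(left, 4): x=1 y=-2 heading=E
[2] after straight(4): x=5 y=-2 heading=E
[3] after straight(4): x=9 y=-2 heading=E
all 216 alternatives checked — unique.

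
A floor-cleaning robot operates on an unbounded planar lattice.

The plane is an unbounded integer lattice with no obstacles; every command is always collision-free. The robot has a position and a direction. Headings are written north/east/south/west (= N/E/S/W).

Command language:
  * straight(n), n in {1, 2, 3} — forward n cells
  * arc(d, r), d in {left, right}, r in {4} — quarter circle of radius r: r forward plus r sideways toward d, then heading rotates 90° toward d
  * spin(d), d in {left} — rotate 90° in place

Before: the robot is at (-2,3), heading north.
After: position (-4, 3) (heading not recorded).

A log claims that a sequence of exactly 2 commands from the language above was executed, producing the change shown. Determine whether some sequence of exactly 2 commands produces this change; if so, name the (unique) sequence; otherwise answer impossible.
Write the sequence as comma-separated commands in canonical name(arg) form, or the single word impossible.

spin(left), straight(2)

key: running straight(2) before spin(left) would end elsewhere — order is forced
start: at (-2,3), heading north
1. spin(left) → at (-2,3), heading west
2. straight(2) → at (-4,3), heading west
no other 2-command option fits: unique.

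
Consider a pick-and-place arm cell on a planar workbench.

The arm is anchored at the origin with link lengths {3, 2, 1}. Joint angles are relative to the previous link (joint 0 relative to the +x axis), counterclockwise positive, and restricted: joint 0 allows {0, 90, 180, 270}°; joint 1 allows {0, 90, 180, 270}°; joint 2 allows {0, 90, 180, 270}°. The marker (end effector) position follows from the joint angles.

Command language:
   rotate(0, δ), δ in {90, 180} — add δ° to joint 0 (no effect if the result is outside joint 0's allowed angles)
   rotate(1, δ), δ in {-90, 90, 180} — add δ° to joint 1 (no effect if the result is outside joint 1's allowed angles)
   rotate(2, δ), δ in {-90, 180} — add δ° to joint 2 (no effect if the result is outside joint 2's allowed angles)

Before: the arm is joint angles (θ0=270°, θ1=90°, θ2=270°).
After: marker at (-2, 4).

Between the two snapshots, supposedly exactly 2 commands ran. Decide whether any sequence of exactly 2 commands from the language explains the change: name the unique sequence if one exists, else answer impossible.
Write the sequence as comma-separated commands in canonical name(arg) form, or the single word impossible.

from: joint angles (θ0=270°, θ1=90°, θ2=270°)
1. rotate(0, 90) → joint angles (θ0=0°, θ1=90°, θ2=270°)
2. rotate(0, 90) → joint angles (θ0=90°, θ1=90°, θ2=270°)
no other 2-command option fits: unique.

rotate(0, 90), rotate(0, 90)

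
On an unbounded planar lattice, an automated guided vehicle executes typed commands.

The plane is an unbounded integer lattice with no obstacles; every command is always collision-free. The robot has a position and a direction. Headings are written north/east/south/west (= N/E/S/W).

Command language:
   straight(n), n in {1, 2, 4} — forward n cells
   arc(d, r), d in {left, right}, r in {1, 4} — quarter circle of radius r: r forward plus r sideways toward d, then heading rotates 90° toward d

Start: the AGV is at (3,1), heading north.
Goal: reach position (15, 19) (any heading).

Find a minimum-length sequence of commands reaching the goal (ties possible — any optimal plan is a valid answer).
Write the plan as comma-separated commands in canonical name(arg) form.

from: at (3,1), heading north
t=1 arc(right, 4) ⇒ at (7,5), heading east
t=2 arc(left, 4) ⇒ at (11,9), heading north
t=3 straight(4) ⇒ at (11,13), heading north
t=4 straight(2) ⇒ at (11,15), heading north
t=5 arc(right, 4) ⇒ at (15,19), heading east
nothing shorter than 5 reaches the goal.

arc(right, 4), arc(left, 4), straight(4), straight(2), arc(right, 4)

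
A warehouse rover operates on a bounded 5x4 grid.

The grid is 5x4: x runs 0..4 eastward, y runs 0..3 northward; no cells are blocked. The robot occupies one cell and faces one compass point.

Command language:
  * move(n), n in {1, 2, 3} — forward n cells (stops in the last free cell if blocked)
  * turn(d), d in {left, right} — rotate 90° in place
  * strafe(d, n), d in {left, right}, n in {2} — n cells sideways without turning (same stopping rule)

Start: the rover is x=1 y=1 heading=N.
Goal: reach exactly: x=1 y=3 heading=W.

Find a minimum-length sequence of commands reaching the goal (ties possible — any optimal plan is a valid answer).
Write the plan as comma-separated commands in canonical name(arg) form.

turn(left), strafe(right, 2)

from: x=1 y=1 heading=N
1. turn(left) → x=1 y=1 heading=W
2. strafe(right, 2) → x=1 y=3 heading=W
nothing shorter than 2 reaches the goal.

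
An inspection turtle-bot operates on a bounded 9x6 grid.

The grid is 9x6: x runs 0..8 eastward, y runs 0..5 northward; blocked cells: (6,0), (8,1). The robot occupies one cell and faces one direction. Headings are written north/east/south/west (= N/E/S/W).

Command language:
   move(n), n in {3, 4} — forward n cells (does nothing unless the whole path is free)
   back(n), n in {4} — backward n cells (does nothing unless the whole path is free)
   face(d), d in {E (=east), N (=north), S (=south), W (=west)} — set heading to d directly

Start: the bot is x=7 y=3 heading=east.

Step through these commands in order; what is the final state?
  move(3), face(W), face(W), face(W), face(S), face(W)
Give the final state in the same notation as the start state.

x=7 y=3 heading=west

from: x=7 y=3 heading=east
t=1 move(3) ⇒ x=7 y=3 heading=east
t=2 face(W) ⇒ x=7 y=3 heading=west
t=3 face(W) ⇒ x=7 y=3 heading=west
t=4 face(W) ⇒ x=7 y=3 heading=west
t=5 face(S) ⇒ x=7 y=3 heading=south
t=6 face(W) ⇒ x=7 y=3 heading=west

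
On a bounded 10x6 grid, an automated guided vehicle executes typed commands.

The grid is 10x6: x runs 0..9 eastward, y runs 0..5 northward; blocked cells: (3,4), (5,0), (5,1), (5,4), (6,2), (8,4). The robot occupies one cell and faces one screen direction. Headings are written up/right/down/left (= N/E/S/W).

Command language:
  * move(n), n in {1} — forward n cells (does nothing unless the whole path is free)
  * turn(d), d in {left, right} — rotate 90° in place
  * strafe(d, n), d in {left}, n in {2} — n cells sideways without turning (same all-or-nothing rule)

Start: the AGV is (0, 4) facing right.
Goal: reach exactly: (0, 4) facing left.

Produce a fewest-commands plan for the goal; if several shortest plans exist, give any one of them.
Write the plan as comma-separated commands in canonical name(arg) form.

start: (0, 4) facing right
t=1 turn(left) ⇒ (0, 4) facing up
t=2 turn(left) ⇒ (0, 4) facing left
shorter routes all fall short; 2 is best.

turn(left), turn(left)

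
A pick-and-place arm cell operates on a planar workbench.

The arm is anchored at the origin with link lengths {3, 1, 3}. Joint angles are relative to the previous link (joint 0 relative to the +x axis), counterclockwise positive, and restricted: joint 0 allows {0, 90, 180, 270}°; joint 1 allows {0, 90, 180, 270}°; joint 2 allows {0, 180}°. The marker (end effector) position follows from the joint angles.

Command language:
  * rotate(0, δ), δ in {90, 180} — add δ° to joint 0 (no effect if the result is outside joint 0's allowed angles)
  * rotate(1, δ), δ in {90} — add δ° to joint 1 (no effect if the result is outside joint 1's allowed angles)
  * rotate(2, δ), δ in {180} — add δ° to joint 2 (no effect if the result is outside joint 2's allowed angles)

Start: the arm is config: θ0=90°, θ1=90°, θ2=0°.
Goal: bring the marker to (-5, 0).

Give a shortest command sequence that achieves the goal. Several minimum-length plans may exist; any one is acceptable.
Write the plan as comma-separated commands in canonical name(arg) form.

begin: config: θ0=90°, θ1=90°, θ2=0°
[1] after rotate(0, 90): config: θ0=180°, θ1=90°, θ2=0°
[2] after rotate(2, 180): config: θ0=180°, θ1=90°, θ2=180°
[3] after rotate(1, 90): config: θ0=180°, θ1=180°, θ2=180°
minimal: 3 command(s), checked below 3.

rotate(0, 90), rotate(2, 180), rotate(1, 90)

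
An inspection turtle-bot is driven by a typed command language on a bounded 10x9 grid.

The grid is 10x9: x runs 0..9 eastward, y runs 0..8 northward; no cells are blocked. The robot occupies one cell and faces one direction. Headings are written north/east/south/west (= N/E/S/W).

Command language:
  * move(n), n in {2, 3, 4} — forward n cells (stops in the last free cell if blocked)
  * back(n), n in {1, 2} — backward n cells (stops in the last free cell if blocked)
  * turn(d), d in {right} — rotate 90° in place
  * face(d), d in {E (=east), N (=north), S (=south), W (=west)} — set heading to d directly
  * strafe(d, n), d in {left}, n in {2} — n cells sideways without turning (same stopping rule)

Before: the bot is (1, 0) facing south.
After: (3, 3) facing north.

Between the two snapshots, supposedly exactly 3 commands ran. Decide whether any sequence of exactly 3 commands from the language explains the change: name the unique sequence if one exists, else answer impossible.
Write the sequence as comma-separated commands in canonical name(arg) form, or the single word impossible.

strafe(left, 2), face(N), move(3)

key: cell and facing (now N) both changed — the 3 commands mix motion and turning
initial: (1, 0) facing south
step 1 (strafe(left, 2)): (3, 0) facing south
step 2 (face(N)): (3, 0) facing north
step 3 (move(3)): (3, 3) facing north
uniquely the one of 1331 3-step routes that fits.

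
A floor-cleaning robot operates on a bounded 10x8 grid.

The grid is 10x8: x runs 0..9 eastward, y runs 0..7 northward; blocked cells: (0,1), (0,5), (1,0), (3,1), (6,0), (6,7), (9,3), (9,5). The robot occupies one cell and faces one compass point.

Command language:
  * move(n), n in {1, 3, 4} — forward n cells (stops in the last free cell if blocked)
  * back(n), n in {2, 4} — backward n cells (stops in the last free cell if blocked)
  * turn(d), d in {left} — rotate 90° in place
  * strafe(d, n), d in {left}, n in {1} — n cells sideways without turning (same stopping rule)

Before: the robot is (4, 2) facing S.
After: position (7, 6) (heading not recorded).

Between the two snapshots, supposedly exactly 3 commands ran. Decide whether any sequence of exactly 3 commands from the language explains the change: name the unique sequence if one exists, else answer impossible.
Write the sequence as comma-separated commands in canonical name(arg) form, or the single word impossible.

back(4), turn(left), move(3)

key: running move(3) before back(4) would end elsewhere — order is forced
t0: (4, 2) facing S
[1] after back(4): (4, 6) facing S
[2] after turn(left): (4, 6) facing E
[3] after move(3): (7, 6) facing E
all 343 alternatives checked — unique.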